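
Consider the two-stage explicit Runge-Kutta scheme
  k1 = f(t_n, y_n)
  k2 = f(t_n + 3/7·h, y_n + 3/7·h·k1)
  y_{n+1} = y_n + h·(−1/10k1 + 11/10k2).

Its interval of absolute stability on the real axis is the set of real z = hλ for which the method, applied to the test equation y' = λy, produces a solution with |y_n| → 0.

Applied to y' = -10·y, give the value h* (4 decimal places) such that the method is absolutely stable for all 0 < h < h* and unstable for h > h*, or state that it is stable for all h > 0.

(-2.1212,0); λ=-10 ⇒ h* = (70/33)/10 = 0.2121.

Test eqn y'=λy, z=hλ:
  k1=λy_n ⇒ h·k1=z·y_n;  k2=λ(1+3/7z)y_n ⇒ h·k2=z(1+3/7z)y_n
  y_{n+1}/y_n = 1 − 1/10z + 11/10z(1+3/7z) = 1 + z + 33/70z²
  ⇒ R(z) = 1 + z + 33/70z².

Boundary: |R(x)|=1, x<0.
x=-1.07: |R|=0.4697
R=1: x+33/70x²=0 ⇒ x=−70/33=-2.1212; min R=1−1/(4·33/70)=0.4697>−1
Confirm numerically:
  x=-1.437: |R|=0.53649 <1
  x=-1.280: |R|=0.49239 <1
  x=-1.277: |R|=0.49177 <1
  x=-2.691: |R|=1.72284 >1
  x=-2.337: |R|=1.23774 >1
So |R|<1 on (-2.1212, 0).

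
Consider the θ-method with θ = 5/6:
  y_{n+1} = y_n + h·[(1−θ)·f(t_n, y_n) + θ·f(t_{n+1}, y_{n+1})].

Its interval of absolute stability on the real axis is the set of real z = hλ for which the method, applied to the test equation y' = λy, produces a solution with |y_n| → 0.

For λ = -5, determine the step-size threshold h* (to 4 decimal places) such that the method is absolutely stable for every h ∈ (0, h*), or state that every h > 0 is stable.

(−∞, 0) — no finite endpoint. Any h>0 works for λ=-5.

Test eqn y'=λy, z=hλ:
  y_{n+1} = y_n + z·[1/6·y_n + 5/6·y_{n+1}] ⇒ (1 − 5/6z)y_{n+1} = (1 + 1/6z)y_n
  ⇒ R(z) = (1 + 1/6z)/(1 − 5/6z).

Solve |R(x)|<1 on ℝ⁻.
x=-0.46: |R|=0.6675
x=-2: |R|=0.2500
x=-10: |R|=0.0714
x=-100: |R|=0.1858
θ=5/6≥1/2 ⇒ |1+1/6x|<|1−5/6x| ∀x<0 ⇒ stable on all of ℝ⁻.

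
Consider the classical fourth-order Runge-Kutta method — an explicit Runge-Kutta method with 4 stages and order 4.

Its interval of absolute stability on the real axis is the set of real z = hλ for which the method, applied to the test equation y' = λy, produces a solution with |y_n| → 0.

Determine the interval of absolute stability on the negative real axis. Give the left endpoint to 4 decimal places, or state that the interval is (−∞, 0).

(-2.7853, 0).

With y'=λy (z=hλ):
  order 4, 4-stage ⇒ R(z)=1+z+z^2/2+z^3/6+z^4/24
  (e.g. R(-1.71)=0.27495, |R|=0.27495)

Solve |R(x)|<1 on ℝ⁻.
x=-1.71: |R|=0.2749
|R(-2.31)|=0.4901 |R(-2.21)|=0.4270
Bisect:
  x_lo=-3.3778 |R|=2.3279  x_hi=-0.2183 |R|=0.8039
  mid=-1.79805 |R|=0.28510 →hi
  mid=-2.58794 |R|=0.74100 →hi
  mid=-2.98288 |R|=1.34113 →lo
  mid=-2.78541 |R|=1.00018 →lo
  mid=-2.68668 |R|=0.86121 →hi
  mid=-2.73604 |R|=0.92825 →hi
  mid=-2.76073 |R|=0.96359 →hi
  mid=-2.77307 |R|=0.98173 →hi
  ...
  [-2.78541,-2.78522] ⇒ x*=-2.7853
Stable set (-2.7853, 0).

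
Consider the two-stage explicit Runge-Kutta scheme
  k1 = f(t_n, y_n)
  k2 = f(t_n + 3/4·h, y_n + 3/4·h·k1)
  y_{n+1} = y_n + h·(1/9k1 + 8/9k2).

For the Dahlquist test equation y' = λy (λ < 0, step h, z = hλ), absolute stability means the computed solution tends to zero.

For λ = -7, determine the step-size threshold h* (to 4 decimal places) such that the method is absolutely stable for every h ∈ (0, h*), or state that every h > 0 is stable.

Test eqn y'=λy, z=hλ:
  k1=λy_n ⇒ h·k1=z·y_n;  k2=λ(1+3/4z)y_n ⇒ h·k2=z(1+3/4z)y_n
  y_{n+1}/y_n = 1 + 1/9z + 8/9z(1+3/4z) = 1 + z + 2/3z²
  Hence R(z) = 1 + z + 2/3z².

Boundary: |R(x)|=1, x<0.
x=-1.18: |R|=0.7483
R=1: x+2/3x²=0 ⇒ x=−3/2=-1.5000; min R=1−1/(4·2/3)=0.6250>−1
Confirm numerically:
  x=-1.322: |R|=0.84312 <1
  x=-1.182: |R|=0.74942 <1
  x=-1.167: |R|=0.74093 <1
  x=-0.826: |R|=0.62885 <1
  x=-1.963: |R|=1.60591 >1
  x=-1.927: |R|=1.54855 >1
  x=-1.738: |R|=1.27576 >1
So |R|<1 on (-1.5000, 0).

(-1.5000,0); λ=-7 ⇒ h* = (3/2)/7 = 0.2143.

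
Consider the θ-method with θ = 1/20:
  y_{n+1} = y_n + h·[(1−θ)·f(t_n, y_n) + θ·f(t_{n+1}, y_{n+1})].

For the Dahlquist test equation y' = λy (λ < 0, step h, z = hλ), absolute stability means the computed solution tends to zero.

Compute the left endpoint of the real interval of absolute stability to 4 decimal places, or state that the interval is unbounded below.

On y'=λy, z=hλ:
  y_{n+1} = y_n + z·[19/20·y_n + 1/20·y_{n+1}] ⇒ (1 − 1/20z)y_{n+1} = (1 + 19/20z)y_n
  R(z) = (1 + 19/20z)/(1 − 1/20z).

Need |R(x)|<1, x<0.
x=-1.78: |R|=0.6345
R=−1: 1+19/20x = −1+1/20x ⇒ -9/10x=2 ⇒ x=2/(-9/10)=-2.2222
Confirm numerically:
  x=-1.934: |R|=0.76347 <1
  x=-1.525: |R|=0.41696 <1
  x=-1.163: |R|=0.09909 <1
  x=-1.090: |R|=0.03367 <1
  x=-2.792: |R|=1.44998 >1
  x=-2.639: |R|=1.33138 >1
  x=-2.319: |R|=1.07805 >1
Interval (-2.2222, 0).

z* = -2.2222.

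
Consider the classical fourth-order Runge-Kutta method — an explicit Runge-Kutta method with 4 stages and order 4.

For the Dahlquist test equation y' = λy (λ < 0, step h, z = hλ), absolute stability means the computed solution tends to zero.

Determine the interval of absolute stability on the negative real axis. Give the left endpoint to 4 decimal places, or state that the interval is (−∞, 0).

z∈(-2.7853,0).

With y'=λy (z=hλ):
  order 4, 4-stage ⇒ R(z)=1+z+z^2/2+z^3/6+z^4/24
  (e.g. R(-1.15)=0.33065, |R|=0.33065)

Boundary: |R(x)|=1, x<0.
x=-1.15: |R|=0.3306
|R(-2.54)|=0.6889 |R(-2.51)|=0.6583 |R(-1.57)|=0.2706
Bisect:
  x_lo=-3.4558 |R|=2.5796  x_hi=-0.2868 |R|=0.7507
  mid=-1.87129 |R|=0.29837 →hi
  mid=-2.66354 |R|=0.83142 →hi
  mid=-3.05966 |R|=1.49884 →lo
  mid=-2.86160 |R|=1.12127 →lo
  mid=-2.76257 |R|=0.96627 →hi
  mid=-2.81208 |R|=1.04114 →lo
  mid=-2.78732 |R|=1.00307 →lo
  mid=-2.77494 |R|=0.98451 →hi
  mid=-2.78113 |R|=0.99375 →hi
  mid=-2.78423 |R|=0.99840 →hi
  ...
  [-2.78539,-2.78520] ⇒ x*=-2.7853
Stable set (-2.7853, 0).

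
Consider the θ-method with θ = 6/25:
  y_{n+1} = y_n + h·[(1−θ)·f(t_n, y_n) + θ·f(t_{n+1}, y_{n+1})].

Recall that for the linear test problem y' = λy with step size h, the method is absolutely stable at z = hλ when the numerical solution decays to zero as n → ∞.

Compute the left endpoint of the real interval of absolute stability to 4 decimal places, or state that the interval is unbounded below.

left endpoint -3.8462.

On y'=λy, z=hλ:
  y_{n+1} = y_n + z·[19/25·y_n + 6/25·y_{n+1}] ⇒ (1 − 6/25z)y_{n+1} = (1 + 19/25z)y_n
  R(z) = (1 + 19/25z)/(1 − 6/25z).

Find x<0 with |R(x)|<1.
x=-0.62: |R|=0.4603
R=−1: 1+19/25x = −1+6/25x ⇒ -13/25x=2 ⇒ x=2/(-13/25)=-3.8462
Confirm numerically:
  x=-3.387: |R|=0.86830 <1
  x=-3.074: |R|=0.76894 <1
  x=-3.011: |R|=0.74790 <1
  x=-2.434: |R|=0.53646 <1
  x=-4.007: |R|=1.04264 >1
  x=-3.973: |R|=1.03376 >1
  x=-3.882: |R|=1.00965 >1
So |R|<1 on (-3.8462, 0).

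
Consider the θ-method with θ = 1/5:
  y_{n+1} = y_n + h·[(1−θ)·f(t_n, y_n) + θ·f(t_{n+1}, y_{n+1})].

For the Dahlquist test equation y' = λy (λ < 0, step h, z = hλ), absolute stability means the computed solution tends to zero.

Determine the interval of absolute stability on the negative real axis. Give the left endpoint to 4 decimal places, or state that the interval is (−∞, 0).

Set f=λy, z=hλ:
  y_{n+1} = y_n + z·[4/5·y_n + 1/5·y_{n+1}] ⇒ (1 − 1/5z)y_{n+1} = (1 + 4/5z)y_n
  ⇒ R(z) = (1 + 4/5z)/(1 − 1/5z).

Find x<0 with |R(x)|<1.
x=-0.66: |R|=0.4170
R=−1: 1+4/5x = −1+1/5x ⇒ -3/5x=2 ⇒ x=2/(-3/5)=-3.3333
Confirm numerically:
  x=-3.177: |R|=0.94264 <1
  x=-3.123: |R|=0.92232 <1
  x=-1.550: |R|=0.18321 <1
  x=-1.547: |R|=0.18146 <1
  x=-3.898: |R|=1.19038 >1
  x=-3.716: |R|=1.13171 >1
  x=-3.651: |R|=1.11016 >1
Stable set (-3.3333, 0).

(-3.3333, 0).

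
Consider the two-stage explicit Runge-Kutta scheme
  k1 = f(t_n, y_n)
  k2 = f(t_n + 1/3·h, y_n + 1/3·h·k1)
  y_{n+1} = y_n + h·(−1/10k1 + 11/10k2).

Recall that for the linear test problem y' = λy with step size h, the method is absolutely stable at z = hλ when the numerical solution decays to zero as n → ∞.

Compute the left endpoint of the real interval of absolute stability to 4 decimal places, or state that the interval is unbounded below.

On y'=λy, z=hλ:
  k1=λy_n ⇒ h·k1=z·y_n;  k2=λ(1+1/3z)y_n ⇒ h·k2=z(1+1/3z)y_n
  y_{n+1}/y_n = 1 − 1/10z + 11/10z(1+1/3z) = 1 + z + 11/30z²
  ⇒ R(z) = 1 + z + 11/30z².

Need |R(x)|<1, x<0.
x=-0.91: |R|=0.3936
R=1: x+11/30x²=0 ⇒ x=−30/11=-2.7273; min R=1−1/(4·11/30)=0.3182>−1
Confirm numerically:
  x=-2.297: |R|=0.63761 <1
  x=-2.007: |R|=0.46995 <1
  x=-1.634: |R|=0.34498 <1
  x=-3.259: |R|=1.63540 >1
  x=-3.064: |R|=1.37830 >1
  x=-2.795: |R|=1.06941 >1
So |R|<1 on (-2.7273, 0).

z* = -2.7273.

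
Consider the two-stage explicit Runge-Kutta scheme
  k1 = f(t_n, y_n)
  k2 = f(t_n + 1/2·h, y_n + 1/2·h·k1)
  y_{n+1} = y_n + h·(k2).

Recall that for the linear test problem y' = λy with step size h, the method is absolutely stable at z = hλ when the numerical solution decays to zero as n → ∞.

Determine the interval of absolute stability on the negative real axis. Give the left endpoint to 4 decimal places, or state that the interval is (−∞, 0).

On y'=λy, z=hλ:
  k1=λy_n ⇒ h·k1=z·y_n;  k2=λ(1+1/2z)y_n ⇒ h·k2=z(1+1/2z)y_n
  y_{n+1}/y_n = 1 + z(1+1/2z) = 1 + z + 1/2z²
  Hence R(z) = 1 + z + 1/2z².

Need |R(x)|<1, x<0.
x=-1.36: |R|=0.5648
R=1: x+1/2x²=0 ⇒ x=−2=-2.0000; min R=1−1/(4·1/2)=0.5000>−1
Confirm numerically:
  x=-1.842: |R|=0.85448 <1
  x=-1.348: |R|=0.56055 <1
  x=-1.252: |R|=0.53175 <1
  x=-2.272: |R|=1.30899 >1
  x=-2.161: |R|=1.17396 >1
So |R|<1 on (-2.0000, 0).

(-2.0000, 0).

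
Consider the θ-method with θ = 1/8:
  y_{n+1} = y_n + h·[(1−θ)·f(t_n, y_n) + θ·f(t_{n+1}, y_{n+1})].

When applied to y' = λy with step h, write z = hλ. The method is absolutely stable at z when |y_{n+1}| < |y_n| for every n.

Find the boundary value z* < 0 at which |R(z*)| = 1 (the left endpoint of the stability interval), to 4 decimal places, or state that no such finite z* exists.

On y'=λy, z=hλ:
  y_{n+1} = y_n + z·[7/8·y_n + 1/8·y_{n+1}] ⇒ (1 − 1/8z)y_{n+1} = (1 + 7/8z)y_n
  Hence R(z) = (1 + 7/8z)/(1 − 1/8z).

Boundary: |R(x)|=1, x<0.
x=-1.33: |R|=0.1404
R=−1: 1+7/8x = −1+1/8x ⇒ -3/4x=2 ⇒ x=2/(-3/4)=-2.6667
Confirm numerically:
  x=-2.589: |R|=0.95599 <1
  x=-2.411: |R|=0.85266 <1
  x=-1.335: |R|=0.14408 <1
  x=-2.888: |R|=1.12197 >1
  x=-2.876: |R|=1.11548 >1
Interval (-2.6667, 0).

left endpoint -2.6667.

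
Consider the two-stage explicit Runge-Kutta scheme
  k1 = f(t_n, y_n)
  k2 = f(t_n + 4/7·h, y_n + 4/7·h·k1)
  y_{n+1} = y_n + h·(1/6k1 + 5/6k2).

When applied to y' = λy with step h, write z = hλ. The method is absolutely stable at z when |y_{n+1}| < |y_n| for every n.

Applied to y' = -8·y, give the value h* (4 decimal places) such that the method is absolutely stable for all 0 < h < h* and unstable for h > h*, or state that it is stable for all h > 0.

With y'=λy (z=hλ):
  k1=λy_n ⇒ h·k1=z·y_n;  k2=λ(1+4/7z)y_n ⇒ h·k2=z(1+4/7z)y_n
  y_{n+1}/y_n = 1 + 1/6z + 5/6z(1+4/7z) = 1 + z + 10/21z²
  so R(z) = 1 + z + 10/21z².

Need |R(x)|<1, x<0.
x=-1.24: |R|=0.4922
R=1: x+10/21x²=0 ⇒ x=−21/10=-2.1000; min R=1−1/(4·10/21)=0.4750>−1
Confirm numerically:
  x=-2.022: |R|=0.92490 <1
  x=-1.805: |R|=0.74644 <1
  x=-1.540: |R|=0.58933 <1
  x=-0.939: |R|=0.48087 <1
  x=-2.523: |R|=1.50820 >1
  x=-2.411: |R|=1.35706 >1
So |R|<1 on (-2.1000, 0).

(-2.1000,0); λ=-8 ⇒ h* = (21/10)/8 = 0.2625.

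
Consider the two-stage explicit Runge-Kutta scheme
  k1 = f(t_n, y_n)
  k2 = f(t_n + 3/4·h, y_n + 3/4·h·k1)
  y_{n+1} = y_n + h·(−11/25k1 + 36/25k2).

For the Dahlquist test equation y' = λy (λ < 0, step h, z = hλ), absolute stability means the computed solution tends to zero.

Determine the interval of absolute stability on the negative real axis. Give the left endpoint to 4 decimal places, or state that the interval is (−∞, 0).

Test eqn y'=λy, z=hλ:
  k1=λy_n ⇒ h·k1=z·y_n;  k2=λ(1+3/4z)y_n ⇒ h·k2=z(1+3/4z)y_n
  y_{n+1}/y_n = 1 − 11/25z + 36/25z(1+3/4z) = 1 + z + 27/25z²
  ⇒ R(z) = 1 + z + 27/25z².

Find x<0 with |R(x)|<1.
x=-0.84: |R|=0.9220
R=1: x+27/25x²=0 ⇒ x=−25/27=-0.9259; min R=1−1/(4·27/25)=0.7685>−1
Confirm numerically:
  x=-0.746: |R|=0.85504 <1
  x=-0.683: |R|=0.82081 <1
  x=-0.623: |R|=0.79618 <1
  x=-0.536: |R|=0.77428 <1
  x=-1.271: |R|=1.47368 >1
  x=-1.019: |R|=1.10243 >1
Interval (-0.9259, 0).

(-0.9259, 0).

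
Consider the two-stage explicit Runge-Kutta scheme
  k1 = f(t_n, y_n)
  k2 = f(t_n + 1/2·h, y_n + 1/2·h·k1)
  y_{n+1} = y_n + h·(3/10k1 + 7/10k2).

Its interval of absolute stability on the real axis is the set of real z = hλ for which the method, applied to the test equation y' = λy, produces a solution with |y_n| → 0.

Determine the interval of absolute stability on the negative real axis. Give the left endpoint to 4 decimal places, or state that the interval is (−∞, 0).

With y'=λy (z=hλ):
  k1=λy_n ⇒ h·k1=z·y_n;  k2=λ(1+1/2z)y_n ⇒ h·k2=z(1+1/2z)y_n
  y_{n+1}/y_n = 1 + 3/10z + 7/10z(1+1/2z) = 1 + z + 7/20z²
  ⇒ R(z) = 1 + z + 7/20z².

Solve |R(x)|<1 on ℝ⁻.
x=-0.94: |R|=0.3693
R=1: x+7/20x²=0 ⇒ x=−20/7=-2.8571; min R=1−1/(4·7/20)=0.2857>−1
Confirm numerically:
  x=-2.632: |R|=0.79260 <1
  x=-2.421: |R|=0.63043 <1
  x=-1.555: |R|=0.29131 <1
  x=-3.227: |R|=1.41774 >1
  x=-3.005: |R|=1.15551 >1
So |R|<1 on (-2.8571, 0).

z∈(-2.8571,0).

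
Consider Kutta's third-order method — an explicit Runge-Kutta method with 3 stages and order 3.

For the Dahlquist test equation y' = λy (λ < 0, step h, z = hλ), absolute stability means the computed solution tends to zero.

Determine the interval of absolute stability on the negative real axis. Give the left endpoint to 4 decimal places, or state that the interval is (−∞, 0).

On y'=λy, z=hλ:
  order 3, 3-stage ⇒ R(z)=1+z+z^2/2+z^3/6
  (e.g. R(-0.88)=0.39362, |R|=0.39362)

Boundary: |R(x)|=1, x<0.
x=-0.88: |R|=0.3936
|R(-1.89)|=0.2292 |R(-0.74)|=0.4663 |R(-0.61)|=0.5382
Bisect:
  x_lo=-2.9165 |R|=1.7981  x_hi=-0.3879 |R|=0.6776
  mid=-1.65221 |R|=0.03901 →hi
  mid=-2.28434 |R|=0.66193 →hi
  mid=-2.60041 |R|=1.15006 →lo
  mid=-2.44238 |R|=0.88799 →hi
  mid=-2.52139 |R|=1.01428 →lo
  mid=-2.48188 |R|=0.94997 →hi
  mid=-2.50164 |R|=0.98183 →hi
  mid=-2.51152 |R|=0.99798 →hi
  mid=-2.51645 |R|=1.00611 →lo
  ...
  [-2.51275,-2.51260] ⇒ x*=-2.5127
Stable set (-2.5127, 0).

z∈(-2.5127,0).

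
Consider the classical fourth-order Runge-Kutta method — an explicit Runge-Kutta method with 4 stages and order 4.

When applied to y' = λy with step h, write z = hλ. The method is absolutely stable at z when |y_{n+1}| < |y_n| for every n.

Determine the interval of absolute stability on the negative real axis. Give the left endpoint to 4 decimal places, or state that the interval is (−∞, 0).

z∈(-2.7853,0).

On y'=λy, z=hλ:
  order 4, 4-stage ⇒ R(z)=1+z+z^2/2+z^3/6+z^4/24
  (e.g. R(-1.78)=0.28252, |R|=0.28252)

Boundary: |R(x)|=1, x<0.
x=-1.78: |R|=0.2825
|R(-1.68)|=0.2728 |R(-1.2)|=0.3184 |R(-0.96)|=0.3887
Bisect:
  x_lo=-3.6647 |R|=3.3629  x_hi=-0.3270 |R|=0.7211
  mid=-1.99585 |R|=0.33196 →hi
  mid=-2.83029 |R|=1.06999 →lo
  mid=-2.41307 |R|=0.56930 →hi
  mid=-2.62168 |R|=0.78007 →hi
  mid=-2.72599 |R|=0.91420 →hi
  mid=-2.77814 |R|=0.98927 →hi
  mid=-2.80422 |R|=1.02890 →lo
  mid=-2.79118 |R|=1.00891 →lo
  ...
  [-2.78547,-2.78527] ⇒ x*=-2.7853
So |R|<1 on (-2.7853, 0).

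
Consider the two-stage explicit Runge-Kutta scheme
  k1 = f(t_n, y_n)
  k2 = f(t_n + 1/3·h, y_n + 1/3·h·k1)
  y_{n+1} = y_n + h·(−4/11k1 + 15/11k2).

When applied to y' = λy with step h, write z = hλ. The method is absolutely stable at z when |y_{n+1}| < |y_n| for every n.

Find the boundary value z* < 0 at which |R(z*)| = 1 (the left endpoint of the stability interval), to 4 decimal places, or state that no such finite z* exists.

z* = -2.2000.

Test eqn y'=λy, z=hλ:
  k1=λy_n ⇒ h·k1=z·y_n;  k2=λ(1+1/3z)y_n ⇒ h·k2=z(1+1/3z)y_n
  y_{n+1}/y_n = 1 − 4/11z + 15/11z(1+1/3z) = 1 + z + 5/11z²
  so R(z) = 1 + z + 5/11z².

Solve |R(x)|<1 on ℝ⁻.
x=-1.18: |R|=0.4529
R=1: x+5/11x²=0 ⇒ x=−11/5=-2.2000; min R=1−1/(4·5/11)=0.4500>−1
Confirm numerically:
  x=-1.929: |R|=0.76238 <1
  x=-1.628: |R|=0.57672 <1
  x=-1.404: |R|=0.49201 <1
  x=-1.210: |R|=0.45550 <1
  x=-2.556: |R|=1.41361 >1
  x=-2.481: |R|=1.31689 >1
  x=-2.356: |R|=1.16706 >1
So |R|<1 on (-2.2000, 0).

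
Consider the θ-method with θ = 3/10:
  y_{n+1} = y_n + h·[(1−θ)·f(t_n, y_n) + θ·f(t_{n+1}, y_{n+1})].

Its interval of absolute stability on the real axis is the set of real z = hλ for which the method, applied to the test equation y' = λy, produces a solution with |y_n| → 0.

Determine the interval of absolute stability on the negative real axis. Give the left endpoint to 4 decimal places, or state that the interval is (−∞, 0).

Test eqn y'=λy, z=hλ:
  y_{n+1} = y_n + z·[7/10·y_n + 3/10·y_{n+1}] ⇒ (1 − 3/10z)y_{n+1} = (1 + 7/10z)y_n
  R(z) = (1 + 7/10z)/(1 − 3/10z).

Solve |R(x)|<1 on ℝ⁻.
x=-1.61: |R|=0.0856
R=−1: 1+7/10x = −1+3/10x ⇒ -2/5x=2 ⇒ x=2/(-2/5)=-5.0000
Confirm numerically:
  x=-3.353: |R|=0.67157 <1
  x=-3.263: |R|=0.64890 <1
  x=-2.505: |R|=0.43020 <1
  x=-5.595: |R|=1.08886 >1
  x=-5.311: |R|=1.04797 >1
So |R|<1 on (-5.0000, 0).

z∈(-5.0000,0).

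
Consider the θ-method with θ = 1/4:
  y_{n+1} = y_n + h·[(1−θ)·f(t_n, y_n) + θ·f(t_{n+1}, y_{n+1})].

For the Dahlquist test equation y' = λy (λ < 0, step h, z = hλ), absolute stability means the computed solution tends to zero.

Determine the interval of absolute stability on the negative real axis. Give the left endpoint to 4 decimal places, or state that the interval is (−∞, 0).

Test eqn y'=λy, z=hλ:
  y_{n+1} = y_n + z·[3/4·y_n + 1/4·y_{n+1}] ⇒ (1 − 1/4z)y_{n+1} = (1 + 3/4z)y_n
  ⇒ R(z) = (1 + 3/4z)/(1 − 1/4z).

Boundary: |R(x)|=1, x<0.
x=-0.6: |R|=0.4783
R=−1: 1+3/4x = −1+1/4x ⇒ -1/2x=2 ⇒ x=2/(-1/2)=-4.0000
Confirm numerically:
  x=-3.919: |R|=0.97954 <1
  x=-3.208: |R|=0.78024 <1
  x=-1.667: |R|=0.17664 <1
  x=-4.517: |R|=1.12140 >1
  x=-4.476: |R|=1.11232 >1
  x=-4.302: |R|=1.07275 >1
Stable set (-4.0000, 0).

(-4.0000, 0).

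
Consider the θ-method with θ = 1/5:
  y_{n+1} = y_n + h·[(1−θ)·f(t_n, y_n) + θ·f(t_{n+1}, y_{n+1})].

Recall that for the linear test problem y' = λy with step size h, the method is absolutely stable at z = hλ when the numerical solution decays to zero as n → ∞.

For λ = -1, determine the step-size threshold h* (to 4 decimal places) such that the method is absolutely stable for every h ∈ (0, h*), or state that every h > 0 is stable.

Set f=λy, z=hλ:
  y_{n+1} = y_n + z·[4/5·y_n + 1/5·y_{n+1}] ⇒ (1 − 1/5z)y_{n+1} = (1 + 4/5z)y_n
  Hence R(z) = (1 + 4/5z)/(1 − 1/5z).

Find x<0 with |R(x)|<1.
x=-0.57: |R|=0.4883
R=−1: 1+4/5x = −1+1/5x ⇒ -3/5x=2 ⇒ x=2/(-3/5)=-3.3333
Confirm numerically:
  x=-3.115: |R|=0.91929 <1
  x=-2.952: |R|=0.85614 <1
  x=-2.768: |R|=0.78167 <1
  x=-1.401: |R|=0.09436 <1
  x=-3.853: |R|=1.17610 >1
  x=-3.612: |R|=1.09707 >1
  x=-3.544: |R|=1.07397 >1
Interval (-3.3333, 0).

(-3.3333,0); λ=-1 ⇒ h* = (10/3)/1 = 3.3333.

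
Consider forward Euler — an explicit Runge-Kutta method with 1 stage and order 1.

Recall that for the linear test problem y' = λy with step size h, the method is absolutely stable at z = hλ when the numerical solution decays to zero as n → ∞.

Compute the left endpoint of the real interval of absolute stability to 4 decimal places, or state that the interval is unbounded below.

With y'=λy (z=hλ):
  order 1, 1-stage ⇒ R(z)=1+z
  (e.g. R(-0.93)=0.07000, |R|=0.07000)

Solve |R(x)|<1 on ℝ⁻.
x=-0.93: |R|=0.0700
|R(-1.96)|=0.9600 |R(-1.59)|=0.5900 |R(-0.78)|=0.2200
Bisect:
  x_lo=-2.8618 |R|=1.8618  x_hi=-0.2847 |R|=0.7153
  mid=-1.57326 |R|=0.57326 →hi
  mid=-2.21755 |R|=1.21755 →lo
  mid=-1.89540 |R|=0.89540 →hi
  mid=-2.05648 |R|=1.05648 →lo
  mid=-1.97594 |R|=0.97594 →hi
  mid=-2.01621 |R|=1.01621 →lo
  mid=-1.99607 |R|=0.99607 →hi
  mid=-2.00614 |R|=1.00614 →lo
  mid=-2.00111 |R|=1.00111 →lo
  mid=-1.99859 |R|=0.99859 →hi
  ...
  [-2.00001,-1.99985] ⇒ x*=-2.0000
Stable set (-2.0000, 0).

left endpoint -2.0000.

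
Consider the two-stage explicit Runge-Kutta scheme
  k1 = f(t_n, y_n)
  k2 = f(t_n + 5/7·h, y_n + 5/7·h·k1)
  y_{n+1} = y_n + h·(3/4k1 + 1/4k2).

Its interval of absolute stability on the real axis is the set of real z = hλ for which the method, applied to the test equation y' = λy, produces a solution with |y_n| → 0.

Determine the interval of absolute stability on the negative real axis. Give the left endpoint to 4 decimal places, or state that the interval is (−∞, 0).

z∈(-5.6000,0).

On y'=λy, z=hλ:
  k1=λy_n ⇒ h·k1=z·y_n;  k2=λ(1+5/7z)y_n ⇒ h·k2=z(1+5/7z)y_n
  y_{n+1}/y_n = 1 + 3/4z + 1/4z(1+5/7z) = 1 + z + 5/28z²
  Hence R(z) = 1 + z + 5/28z².

Solve |R(x)|<1 on ℝ⁻.
x=-1.06: |R|=0.1406
R=1: x+5/28x²=0 ⇒ x=−28/5=-5.6000; min R=1−1/(4·5/28)=-0.4000>−1
Confirm numerically:
  x=-3.573: |R|=0.29330 <1
  x=-3.114: |R|=0.38239 <1
  x=-2.350: |R|=0.36384 <1
  x=-6.147: |R|=1.60043 >1
  x=-6.016: |R|=1.44690 >1
  x=-5.631: |R|=1.03117 >1
Interval (-5.6000, 0).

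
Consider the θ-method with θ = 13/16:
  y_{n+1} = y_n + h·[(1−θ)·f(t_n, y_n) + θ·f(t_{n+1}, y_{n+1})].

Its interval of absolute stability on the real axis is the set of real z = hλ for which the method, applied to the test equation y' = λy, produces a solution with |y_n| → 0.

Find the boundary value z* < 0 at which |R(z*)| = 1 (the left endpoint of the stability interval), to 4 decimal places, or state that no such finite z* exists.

On y'=λy, z=hλ:
  y_{n+1} = y_n + z·[3/16·y_n + 13/16·y_{n+1}] ⇒ (1 − 13/16z)y_{n+1} = (1 + 3/16z)y_n
  so R(z) = (1 + 3/16z)/(1 − 13/16z).

Need |R(x)|<1, x<0.
x=-0.64: |R|=0.5789
x=-2: |R|=0.2381
x=-10: |R|=0.0959
x=-100: |R|=0.2158
θ=13/16≥1/2 ⇒ |1+3/16x|<|1−13/16x| ∀x<0 ⇒ stable on all of ℝ⁻.

(−∞, 0) — no finite endpoint.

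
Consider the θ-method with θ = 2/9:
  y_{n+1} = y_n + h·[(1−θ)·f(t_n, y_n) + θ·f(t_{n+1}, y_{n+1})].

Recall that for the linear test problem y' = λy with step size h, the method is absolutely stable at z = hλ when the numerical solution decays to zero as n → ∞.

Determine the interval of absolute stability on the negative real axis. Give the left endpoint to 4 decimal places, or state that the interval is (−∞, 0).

With y'=λy (z=hλ):
  y_{n+1} = y_n + z·[7/9·y_n + 2/9·y_{n+1}] ⇒ (1 − 2/9z)y_{n+1} = (1 + 7/9z)y_n
  so R(z) = (1 + 7/9z)/(1 − 2/9z).

Solve |R(x)|<1 on ℝ⁻.
x=-1.58: |R|=0.1694
R=−1: 1+7/9x = −1+2/9x ⇒ -5/9x=2 ⇒ x=2/(-5/9)=-3.6000
Confirm numerically:
  x=-3.498: |R|=0.96812 <1
  x=-2.569: |R|=0.63538 <1
  x=-1.615: |R|=0.18847 <1
  x=-3.801: |R|=1.06053 >1
  x=-3.766: |R|=1.05021 >1
Stable set (-3.6000, 0).

(-3.6000, 0).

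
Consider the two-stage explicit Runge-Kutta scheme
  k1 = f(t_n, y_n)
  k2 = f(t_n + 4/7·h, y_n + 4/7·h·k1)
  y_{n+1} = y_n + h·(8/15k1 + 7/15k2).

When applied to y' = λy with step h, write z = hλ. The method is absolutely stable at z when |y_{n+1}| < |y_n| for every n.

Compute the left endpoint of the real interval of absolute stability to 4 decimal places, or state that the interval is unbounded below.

Set f=λy, z=hλ:
  k1=λy_n ⇒ h·k1=z·y_n;  k2=λ(1+4/7z)y_n ⇒ h·k2=z(1+4/7z)y_n
  y_{n+1}/y_n = 1 + 8/15z + 7/15z(1+4/7z) = 1 + z + 4/15z²
  R(z) = 1 + z + 4/15z².

Solve |R(x)|<1 on ℝ⁻.
x=-1.61: |R|=0.0812
R=1: x+4/15x²=0 ⇒ x=−15/4=-3.7500; min R=1−1/(4·4/15)=0.0625>−1
Confirm numerically:
  x=-3.483: |R|=0.75201 <1
  x=-2.732: |R|=0.25835 <1
  x=-2.615: |R|=0.20853 <1
  x=-4.294: |R|=1.62292 >1
  x=-3.942: |R|=1.20183 >1
  x=-3.885: |R|=1.13986 >1
Interval (-3.7500, 0).

z* = -3.7500.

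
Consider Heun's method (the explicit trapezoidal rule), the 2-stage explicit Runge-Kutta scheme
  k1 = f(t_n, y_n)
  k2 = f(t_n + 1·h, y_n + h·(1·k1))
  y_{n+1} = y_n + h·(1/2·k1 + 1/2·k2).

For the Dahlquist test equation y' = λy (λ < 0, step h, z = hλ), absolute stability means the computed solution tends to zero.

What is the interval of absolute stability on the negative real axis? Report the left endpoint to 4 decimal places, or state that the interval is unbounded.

On y'=λy, z=hλ:
  order 2, 2-stage ⇒ R(z)=1+z+z^2/2
  (e.g. R(-1.74)=0.77380, |R|=0.77380)

Boundary: |R(x)|=1, x<0.
x=-1.74: |R|=0.7738
|R(-2.1)|=1.1050 |R(-1.31)|=0.5481 |R(-1.05)|=0.5012
Bisect:
  x_lo=-2.8656 |R|=2.2403  x_hi=-0.3666 |R|=0.7006
  mid=-1.61608 |R|=0.68978 →hi
  mid=-2.24085 |R|=1.26985 →lo
  mid=-1.92846 |R|=0.93102 →hi
  mid=-2.08466 |R|=1.08824 →lo
  mid=-2.00656 |R|=1.00658 →lo
  mid=-1.96751 |R|=0.96804 →hi
  mid=-1.98704 |R|=0.98712 →hi
  ...
  [-2.00000,-1.99985] ⇒ x*=-2.0000
Interval (-2.0000, 0).

(-2.0000, 0).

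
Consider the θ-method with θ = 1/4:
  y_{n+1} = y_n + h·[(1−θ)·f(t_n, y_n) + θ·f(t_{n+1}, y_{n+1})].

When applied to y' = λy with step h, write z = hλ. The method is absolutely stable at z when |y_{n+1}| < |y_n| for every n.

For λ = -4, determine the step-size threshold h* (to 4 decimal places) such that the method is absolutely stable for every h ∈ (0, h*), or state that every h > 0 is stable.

(-4.0000,0); λ=-4 ⇒ h* = (4)/4 = 1.0000.

On y'=λy, z=hλ:
  y_{n+1} = y_n + z·[3/4·y_n + 1/4·y_{n+1}] ⇒ (1 − 1/4z)y_{n+1} = (1 + 3/4z)y_n
  ⇒ R(z) = (1 + 3/4z)/(1 − 1/4z).

Solve |R(x)|<1 on ℝ⁻.
x=-1.25: |R|=0.0476
R=−1: 1+3/4x = −1+1/4x ⇒ -1/2x=2 ⇒ x=2/(-1/2)=-4.0000
Confirm numerically:
  x=-3.565: |R|=0.88500 <1
  x=-2.997: |R|=0.71331 <1
  x=-2.627: |R|=0.58563 <1
  x=-2.568: |R|=0.56395 <1
  x=-4.532: |R|=1.12471 >1
  x=-4.330: |R|=1.07923 >1
Stable set (-4.0000, 0).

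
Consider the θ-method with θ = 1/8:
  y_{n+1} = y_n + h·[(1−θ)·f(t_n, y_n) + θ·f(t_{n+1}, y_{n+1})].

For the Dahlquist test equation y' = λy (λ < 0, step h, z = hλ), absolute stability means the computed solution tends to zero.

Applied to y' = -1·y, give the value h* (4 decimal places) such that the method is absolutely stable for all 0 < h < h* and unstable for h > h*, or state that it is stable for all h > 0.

On y'=λy, z=hλ:
  y_{n+1} = y_n + z·[7/8·y_n + 1/8·y_{n+1}] ⇒ (1 − 1/8z)y_{n+1} = (1 + 7/8z)y_n
  R(z) = (1 + 7/8z)/(1 − 1/8z).

Find x<0 with |R(x)|<1.
x=-1.59: |R|=0.3264
R=−1: 1+7/8x = −1+1/8x ⇒ -3/4x=2 ⇒ x=2/(-3/4)=-2.6667
Confirm numerically:
  x=-1.374: |R|=0.17261 <1
  x=-1.201: |R|=0.04423 <1
  x=-1.199: |R|=0.04272 <1
  x=-1.105: |R|=0.02910 <1
  x=-3.021: |R|=1.19290 >1
  x=-3.011: |R|=1.18763 >1
  x=-3.004: |R|=1.18393 >1
Interval (-2.6667, 0).

(-2.6667,0); λ=-1 ⇒ h* = (8/3)/1 = 2.6667.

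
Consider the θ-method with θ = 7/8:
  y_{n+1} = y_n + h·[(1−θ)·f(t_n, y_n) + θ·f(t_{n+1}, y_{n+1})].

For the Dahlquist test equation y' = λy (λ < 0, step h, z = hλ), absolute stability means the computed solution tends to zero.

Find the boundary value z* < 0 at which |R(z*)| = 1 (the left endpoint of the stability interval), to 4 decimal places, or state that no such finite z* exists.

On y'=λy, z=hλ:
  y_{n+1} = y_n + z·[1/8·y_n + 7/8·y_{n+1}] ⇒ (1 − 7/8z)y_{n+1} = (1 + 1/8z)y_n
  so R(z) = (1 + 1/8z)/(1 − 7/8z).

Find x<0 with |R(x)|<1.
x=-1.33: |R|=0.3853
x=-2: |R|=0.2727
x=-10: |R|=0.0256
x=-100: |R|=0.1299
θ=7/8≥1/2 ⇒ |1+1/8x|<|1−7/8x| ∀x<0 ⇒ unbounded interval.

interval (−∞, 0).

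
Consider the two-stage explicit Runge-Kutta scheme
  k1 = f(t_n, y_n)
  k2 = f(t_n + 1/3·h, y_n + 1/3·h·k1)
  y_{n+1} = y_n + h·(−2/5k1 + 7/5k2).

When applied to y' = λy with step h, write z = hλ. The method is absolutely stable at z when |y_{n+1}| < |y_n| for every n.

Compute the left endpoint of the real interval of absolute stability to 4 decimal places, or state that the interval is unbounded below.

Set f=λy, z=hλ:
  k1=λy_n ⇒ h·k1=z·y_n;  k2=λ(1+1/3z)y_n ⇒ h·k2=z(1+1/3z)y_n
  y_{n+1}/y_n = 1 − 2/5z + 7/5z(1+1/3z) = 1 + z + 7/15z²
  ⇒ R(z) = 1 + z + 7/15z².

Find x<0 with |R(x)|<1.
x=-1.22: |R|=0.4746
R=1: x+7/15x²=0 ⇒ x=−15/7=-2.1429; min R=1−1/(4·7/15)=0.4643>−1
Confirm numerically:
  x=-1.947: |R|=0.82204 <1
  x=-0.897: |R|=0.47848 <1
  x=-0.866: |R|=0.48398 <1
  x=-2.447: |R|=1.34731 >1
  x=-2.358: |R|=1.23674 >1
  x=-2.312: |R|=1.18249 >1
Interval (-2.1429, 0).

z* = -2.1429.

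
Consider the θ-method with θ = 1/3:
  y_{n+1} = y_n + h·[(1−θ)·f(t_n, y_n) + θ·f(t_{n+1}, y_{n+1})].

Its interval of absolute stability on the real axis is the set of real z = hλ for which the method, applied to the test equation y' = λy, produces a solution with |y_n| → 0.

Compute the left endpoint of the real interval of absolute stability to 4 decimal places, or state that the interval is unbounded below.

left endpoint -6.0000.

With y'=λy (z=hλ):
  y_{n+1} = y_n + z·[2/3·y_n + 1/3·y_{n+1}] ⇒ (1 − 1/3z)y_{n+1} = (1 + 2/3z)y_n
  so R(z) = (1 + 2/3z)/(1 − 1/3z).

Solve |R(x)|<1 on ℝ⁻.
x=-1: |R|=0.2500
R=−1: 1+2/3x = −1+1/3x ⇒ -1/3x=2 ⇒ x=2/(-1/3)=-6.0000
Confirm numerically:
  x=-5.770: |R|=0.97377 <1
  x=-5.490: |R|=0.93993 <1
  x=-3.920: |R|=0.69942 <1
  x=-6.560: |R|=1.05858 >1
  x=-6.260: |R|=1.02808 >1
  x=-6.060: |R|=1.00662 >1
Interval (-6.0000, 0).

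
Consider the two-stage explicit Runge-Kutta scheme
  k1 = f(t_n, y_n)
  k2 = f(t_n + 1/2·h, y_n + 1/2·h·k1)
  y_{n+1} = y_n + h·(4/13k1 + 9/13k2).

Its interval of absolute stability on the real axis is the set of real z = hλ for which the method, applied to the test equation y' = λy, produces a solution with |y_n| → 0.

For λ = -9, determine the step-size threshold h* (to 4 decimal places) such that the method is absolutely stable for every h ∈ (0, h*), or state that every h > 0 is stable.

(-2.8889,0); λ=-9 ⇒ h* = (26/9)/9 = 0.3210.

With y'=λy (z=hλ):
  k1=λy_n ⇒ h·k1=z·y_n;  k2=λ(1+1/2z)y_n ⇒ h·k2=z(1+1/2z)y_n
  y_{n+1}/y_n = 1 + 4/13z + 9/13z(1+1/2z) = 1 + z + 9/26z²
  ⇒ R(z) = 1 + z + 9/26z².

Solve |R(x)|<1 on ℝ⁻.
x=-1.21: |R|=0.2968
R=1: x+9/26x²=0 ⇒ x=−26/9=-2.8889; min R=1−1/(4·9/26)=0.2778>−1
Confirm numerically:
  x=-1.850: |R|=0.33471 <1
  x=-1.843: |R|=0.33276 <1
  x=-1.606: |R|=0.28681 <1
  x=-3.451: |R|=1.67148 >1
  x=-3.367: |R|=1.55724 >1
So |R|<1 on (-2.8889, 0).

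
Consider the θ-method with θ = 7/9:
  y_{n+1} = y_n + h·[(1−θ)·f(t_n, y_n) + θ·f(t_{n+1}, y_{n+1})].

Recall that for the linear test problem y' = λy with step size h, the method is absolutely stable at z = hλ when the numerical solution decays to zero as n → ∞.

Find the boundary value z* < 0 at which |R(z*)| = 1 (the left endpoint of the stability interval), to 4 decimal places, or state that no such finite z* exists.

Test eqn y'=λy, z=hλ:
  y_{n+1} = y_n + z·[2/9·y_n + 7/9·y_{n+1}] ⇒ (1 − 7/9z)y_{n+1} = (1 + 2/9z)y_n
  R(z) = (1 + 2/9z)/(1 − 7/9z).

Find x<0 with |R(x)|<1.
x=-1.42: |R|=0.3252
x=-2: |R|=0.2174
x=-10: |R|=0.1392
x=-100: |R|=0.2694
θ=7/9≥1/2 ⇒ |1+2/9x|<|1−7/9x| ∀x<0 ⇒ interval (−∞,0).

(−∞, 0) — no finite endpoint.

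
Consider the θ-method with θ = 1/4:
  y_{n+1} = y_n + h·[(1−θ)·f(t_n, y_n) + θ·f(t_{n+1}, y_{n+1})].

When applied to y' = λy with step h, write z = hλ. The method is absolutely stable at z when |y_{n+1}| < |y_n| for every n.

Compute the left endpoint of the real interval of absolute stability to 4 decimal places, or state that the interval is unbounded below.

On y'=λy, z=hλ:
  y_{n+1} = y_n + z·[3/4·y_n + 1/4·y_{n+1}] ⇒ (1 − 1/4z)y_{n+1} = (1 + 3/4z)y_n
  R(z) = (1 + 3/4z)/(1 − 1/4z).

Find x<0 with |R(x)|<1.
x=-1.22: |R|=0.0651
R=−1: 1+3/4x = −1+1/4x ⇒ -1/2x=2 ⇒ x=2/(-1/2)=-4.0000
Confirm numerically:
  x=-2.964: |R|=0.70247 <1
  x=-2.460: |R|=0.52322 <1
  x=-2.282: |R|=0.45304 <1
  x=-4.565: |R|=1.13193 >1
  x=-4.555: |R|=1.12975 >1
  x=-4.525: |R|=1.12317 >1
Interval (-4.0000, 0).

z* = -4.0000.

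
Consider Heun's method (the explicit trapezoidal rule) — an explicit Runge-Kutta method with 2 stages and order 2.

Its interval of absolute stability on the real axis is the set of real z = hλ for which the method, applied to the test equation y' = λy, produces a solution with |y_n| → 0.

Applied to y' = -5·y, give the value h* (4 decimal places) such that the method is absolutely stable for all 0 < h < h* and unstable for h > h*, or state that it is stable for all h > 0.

Test eqn y'=λy, z=hλ:
  order 2, 2-stage ⇒ R(z)=1+z+z^2/2
  (e.g. R(-0.91)=0.50405, |R|=0.50405)

Boundary: |R(x)|=1, x<0.
x=-0.91: |R|=0.5041
|R(-1.99)|=0.9900 |R(-1.34)|=0.5578 |R(-1.12)|=0.5072
Bisect:
  x_lo=-2.7094 |R|=1.9610  x_hi=-0.3304 |R|=0.7242
  mid=-1.51991 |R|=0.63516 →hi
  mid=-2.11466 |R|=1.12123 →lo
  mid=-1.81729 |R|=0.83398 →hi
  mid=-1.96597 |R|=0.96655 →hi
  mid=-2.04032 |R|=1.04113 →lo
  mid=-2.00315 |R|=1.00315 →lo
  mid=-1.98456 |R|=0.98468 →hi
  mid=-1.99385 |R|=0.99387 →hi
  mid=-1.99850 |R|=0.99850 →hi
  ...
  [-2.00010,-1.99995] ⇒ x*=-2.0000
Interval (-2.0000, 0).

(-2.0000,0); λ=-5 ⇒ h* = 0.4000.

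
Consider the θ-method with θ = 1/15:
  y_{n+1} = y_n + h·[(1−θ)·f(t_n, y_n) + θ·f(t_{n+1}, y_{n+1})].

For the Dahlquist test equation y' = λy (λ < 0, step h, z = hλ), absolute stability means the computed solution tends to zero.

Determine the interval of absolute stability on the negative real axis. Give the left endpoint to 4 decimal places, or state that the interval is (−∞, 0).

Test eqn y'=λy, z=hλ:
  y_{n+1} = y_n + z·[14/15·y_n + 1/15·y_{n+1}] ⇒ (1 − 1/15z)y_{n+1} = (1 + 14/15z)y_n
  Hence R(z) = (1 + 14/15z)/(1 − 1/15z).

Solve |R(x)|<1 on ℝ⁻.
x=-1.47: |R|=0.3388
R=−1: 1+14/15x = −1+1/15x ⇒ -13/15x=2 ⇒ x=2/(-13/15)=-2.3077
Confirm numerically:
  x=-2.248: |R|=0.95501 <1
  x=-1.509: |R|=0.37107 <1
  x=-1.260: |R|=0.16236 <1
  x=-1.197: |R|=0.10854 <1
  x=-2.836: |R|=1.38506 >1
  x=-2.453: |R|=1.10823 >1
Stable set (-2.3077, 0).

(-2.3077, 0).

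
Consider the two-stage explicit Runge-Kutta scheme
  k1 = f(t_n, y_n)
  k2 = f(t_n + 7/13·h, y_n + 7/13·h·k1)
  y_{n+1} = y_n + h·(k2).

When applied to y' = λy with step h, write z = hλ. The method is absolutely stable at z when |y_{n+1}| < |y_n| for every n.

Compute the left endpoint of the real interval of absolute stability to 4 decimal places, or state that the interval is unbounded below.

z* = -1.8571.

Test eqn y'=λy, z=hλ:
  k1=λy_n ⇒ h·k1=z·y_n;  k2=λ(1+7/13z)y_n ⇒ h·k2=z(1+7/13z)y_n
  y_{n+1}/y_n = 1 + z(1+7/13z) = 1 + z + 7/13z²
  ⇒ R(z) = 1 + z + 7/13z².

Find x<0 with |R(x)|<1.
x=-1.42: |R|=0.6658
R=1: x+7/13x²=0 ⇒ x=−13/7=-1.8571; min R=1−1/(4·7/13)=0.5357>−1
Confirm numerically:
  x=-1.672: |R|=0.83331 <1
  x=-1.352: |R|=0.63226 <1
  x=-1.035: |R|=0.54181 <1
  x=-0.872: |R|=0.53744 <1
  x=-2.206: |R|=1.41439 >1
  x=-1.895: |R|=1.03863 >1
So |R|<1 on (-1.8571, 0).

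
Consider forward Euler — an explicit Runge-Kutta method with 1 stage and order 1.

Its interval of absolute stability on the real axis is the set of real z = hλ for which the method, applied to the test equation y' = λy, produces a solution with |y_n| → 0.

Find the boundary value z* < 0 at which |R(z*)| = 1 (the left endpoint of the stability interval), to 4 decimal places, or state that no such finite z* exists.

z* = -2.0000.

Test eqn y'=λy, z=hλ:
  order 1, 1-stage ⇒ R(z)=1+z
  (e.g. R(-1.5)=-0.50000, |R|=0.50000)

Boundary: |R(x)|=1, x<0.
x=-1.5: |R|=0.5000
|R(-2.1)|=1.1000 |R(-1.53)|=0.5300 |R(-0.8)|=0.2000
Bisect:
  x_lo=-2.6786 |R|=1.6786  x_hi=-0.3717 |R|=0.6283
  mid=-1.52518 |R|=0.52518 →hi
  mid=-2.10191 |R|=1.10191 →lo
  mid=-1.81355 |R|=0.81355 →hi
  mid=-1.95773 |R|=0.95773 →hi
  mid=-2.02982 |R|=1.02982 →lo
  mid=-1.99377 |R|=0.99377 →hi
  mid=-2.01180 |R|=1.01180 →lo
  mid=-2.00278 |R|=1.00278 →lo
  mid=-1.99828 |R|=0.99828 →hi
  ...
  [-2.00011,-1.99997] ⇒ x*=-2.0000
Interval (-2.0000, 0).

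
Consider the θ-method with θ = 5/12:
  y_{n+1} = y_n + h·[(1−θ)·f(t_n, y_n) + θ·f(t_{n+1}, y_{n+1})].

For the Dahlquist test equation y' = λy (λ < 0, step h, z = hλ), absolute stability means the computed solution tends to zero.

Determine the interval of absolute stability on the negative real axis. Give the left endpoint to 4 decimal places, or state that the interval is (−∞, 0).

On y'=λy, z=hλ:
  y_{n+1} = y_n + z·[7/12·y_n + 5/12·y_{n+1}] ⇒ (1 − 5/12z)y_{n+1} = (1 + 7/12z)y_n
  ⇒ R(z) = (1 + 7/12z)/(1 − 5/12z).

Boundary: |R(x)|=1, x<0.
x=-1.48: |R|=0.0845
R=−1: 1+7/12x = −1+5/12x ⇒ -1/6x=2 ⇒ x=2/(-1/6)=-12.0000
Confirm numerically:
  x=-10.233: |R|=0.94405 <1
  x=-8.700: |R|=0.88108 <1
  x=-7.183: |R|=0.79894 <1
  x=-5.781: |R|=0.69593 <1
  x=-12.180: |R|=1.00494 >1
  x=-12.084: |R|=1.00232 >1
  x=-12.078: |R|=1.00215 >1
So |R|<1 on (-12.0000, 0).

(-12.0000, 0).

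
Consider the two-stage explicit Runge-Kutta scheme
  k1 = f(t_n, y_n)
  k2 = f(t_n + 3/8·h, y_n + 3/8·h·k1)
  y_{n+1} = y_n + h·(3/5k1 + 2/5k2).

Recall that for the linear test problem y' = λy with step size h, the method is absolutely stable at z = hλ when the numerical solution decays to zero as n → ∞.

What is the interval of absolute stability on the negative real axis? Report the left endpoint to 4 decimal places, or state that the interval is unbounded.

z∈(-6.6667,0).

With y'=λy (z=hλ):
  k1=λy_n ⇒ h·k1=z·y_n;  k2=λ(1+3/8z)y_n ⇒ h·k2=z(1+3/8z)y_n
  y_{n+1}/y_n = 1 + 3/5z + 2/5z(1+3/8z) = 1 + z + 3/20z²
  so R(z) = 1 + z + 3/20z².

Solve |R(x)|<1 on ℝ⁻.
x=-1.55: |R|=0.1896
R=1: x+3/20x²=0 ⇒ x=−20/3=-6.6667; min R=1−1/(4·3/20)=-0.6667>−1
Confirm numerically:
  x=-6.287: |R|=0.64196 <1
  x=-5.268: |R|=0.10523 <1
  x=-4.227: |R|=0.54687 <1
  x=-7.186: |R|=1.55979 >1
  x=-7.084: |R|=1.44346 >1
So |R|<1 on (-6.6667, 0).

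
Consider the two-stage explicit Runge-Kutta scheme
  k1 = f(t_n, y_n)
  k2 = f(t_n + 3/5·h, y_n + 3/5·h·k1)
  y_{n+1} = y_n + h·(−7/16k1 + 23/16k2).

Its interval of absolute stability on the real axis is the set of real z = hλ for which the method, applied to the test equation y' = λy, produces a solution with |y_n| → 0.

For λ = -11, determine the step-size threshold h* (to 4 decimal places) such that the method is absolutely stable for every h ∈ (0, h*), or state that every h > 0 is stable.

(-1.1594,0); λ=-11 ⇒ h* = (80/69)/11 = 0.1054.

With y'=λy (z=hλ):
  k1=λy_n ⇒ h·k1=z·y_n;  k2=λ(1+3/5z)y_n ⇒ h·k2=z(1+3/5z)y_n
  y_{n+1}/y_n = 1 − 7/16z + 23/16z(1+3/5z) = 1 + z + 69/80z²
  ⇒ R(z) = 1 + z + 69/80z².

Find x<0 with |R(x)|<1.
x=-0.82: |R|=0.7599
R=1: x+69/80x²=0 ⇒ x=−80/69=-1.1594; min R=1−1/(4·69/80)=0.7101>−1
Confirm numerically:
  x=-1.041: |R|=0.89367 <1
  x=-0.650: |R|=0.71441 <1
  x=-0.629: |R|=0.71224 <1
  x=-1.720: |R|=1.83162 >1
  x=-1.300: |R|=1.15763 >1
Interval (-1.1594, 0).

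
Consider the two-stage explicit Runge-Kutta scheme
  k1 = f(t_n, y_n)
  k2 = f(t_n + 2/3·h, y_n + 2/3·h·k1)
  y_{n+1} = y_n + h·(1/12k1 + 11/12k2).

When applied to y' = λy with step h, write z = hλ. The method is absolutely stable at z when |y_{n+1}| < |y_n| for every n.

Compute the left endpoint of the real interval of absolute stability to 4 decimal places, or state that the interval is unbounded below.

Set f=λy, z=hλ:
  k1=λy_n ⇒ h·k1=z·y_n;  k2=λ(1+2/3z)y_n ⇒ h·k2=z(1+2/3z)y_n
  y_{n+1}/y_n = 1 + 1/12z + 11/12z(1+2/3z) = 1 + z + 11/18z²
  ⇒ R(z) = 1 + z + 11/18z².

Boundary: |R(x)|=1, x<0.
x=-1.74: |R|=1.1102
R=1: x+11/18x²=0 ⇒ x=−18/11=-1.6364; min R=1−1/(4·11/18)=0.5909>−1
Confirm numerically:
  x=-1.444: |R|=0.83025 <1
  x=-1.296: |R|=0.73043 <1
  x=-0.837: |R|=0.59113 <1
  x=-2.184: |R|=1.73091 >1
  x=-1.968: |R|=1.39885 >1
Stable set (-1.6364, 0).

z* = -1.6364.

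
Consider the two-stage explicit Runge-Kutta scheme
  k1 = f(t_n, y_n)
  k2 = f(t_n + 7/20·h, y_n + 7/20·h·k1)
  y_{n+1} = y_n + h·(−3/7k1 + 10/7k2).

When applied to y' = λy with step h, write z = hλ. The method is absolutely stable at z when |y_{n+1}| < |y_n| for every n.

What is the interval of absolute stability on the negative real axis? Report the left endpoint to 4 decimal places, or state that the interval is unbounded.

z∈(-2.0000,0).

On y'=λy, z=hλ:
  k1=λy_n ⇒ h·k1=z·y_n;  k2=λ(1+7/20z)y_n ⇒ h·k2=z(1+7/20z)y_n
  y_{n+1}/y_n = 1 − 3/7z + 10/7z(1+7/20z) = 1 + z + 1/2z²
  so R(z) = 1 + z + 1/2z².

Find x<0 with |R(x)|<1.
x=-1.55: |R|=0.6513
R=1: x+1/2x²=0 ⇒ x=−2=-2.0000; min R=1−1/(4·1/2)=0.5000>−1
Confirm numerically:
  x=-1.754: |R|=0.78426 <1
  x=-1.580: |R|=0.66820 <1
  x=-0.988: |R|=0.50007 <1
  x=-2.335: |R|=1.39111 >1
  x=-2.149: |R|=1.16010 >1
So |R|<1 on (-2.0000, 0).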